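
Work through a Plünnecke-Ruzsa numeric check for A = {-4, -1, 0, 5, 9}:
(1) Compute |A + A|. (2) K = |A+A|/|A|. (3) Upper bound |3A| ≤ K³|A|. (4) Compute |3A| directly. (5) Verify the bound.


|A| = 5.
Step 1: Compute A + A by enumerating all 25 pairs.
A + A = {-8, -5, -4, -2, -1, 0, 1, 4, 5, 8, 9, 10, 14, 18}, so |A + A| = 14.
Step 2: Doubling constant K = |A + A|/|A| = 14/5 = 14/5 ≈ 2.8000.
Step 3: Plünnecke-Ruzsa gives |3A| ≤ K³·|A| = (2.8000)³ · 5 ≈ 109.7600.
Step 4: Compute 3A = A + A + A directly by enumerating all triples (a,b,c) ∈ A³; |3A| = 27.
Step 5: Check 27 ≤ 109.7600? Yes ✓.

K = 14/5, Plünnecke-Ruzsa bound K³|A| ≈ 109.7600, |3A| = 27, inequality holds.


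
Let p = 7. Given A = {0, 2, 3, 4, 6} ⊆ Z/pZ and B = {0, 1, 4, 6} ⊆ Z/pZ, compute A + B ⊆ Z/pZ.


Work in Z/7Z: reduce every sum a + b modulo 7.
Enumerate all 20 pairs:
a = 0: 0+0=0, 0+1=1, 0+4=4, 0+6=6
a = 2: 2+0=2, 2+1=3, 2+4=6, 2+6=1
a = 3: 3+0=3, 3+1=4, 3+4=0, 3+6=2
a = 4: 4+0=4, 4+1=5, 4+4=1, 4+6=3
a = 6: 6+0=6, 6+1=0, 6+4=3, 6+6=5
Distinct residues collected: {0, 1, 2, 3, 4, 5, 6}
|A + B| = 7 (out of 7 total residues).

A + B = {0, 1, 2, 3, 4, 5, 6}


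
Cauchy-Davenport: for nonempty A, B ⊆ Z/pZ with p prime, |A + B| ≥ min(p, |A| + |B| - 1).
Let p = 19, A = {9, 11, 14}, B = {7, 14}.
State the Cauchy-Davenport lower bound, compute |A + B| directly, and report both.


Cauchy-Davenport: |A + B| ≥ min(p, |A| + |B| - 1) for A, B nonempty in Z/pZ.
|A| = 3, |B| = 2, p = 19.
CD lower bound = min(19, 3 + 2 - 1) = min(19, 4) = 4.
Compute A + B mod 19 directly:
a = 9: 9+7=16, 9+14=4
a = 11: 11+7=18, 11+14=6
a = 14: 14+7=2, 14+14=9
A + B = {2, 4, 6, 9, 16, 18}, so |A + B| = 6.
Verify: 6 ≥ 4? Yes ✓.

CD lower bound = 4, actual |A + B| = 6.


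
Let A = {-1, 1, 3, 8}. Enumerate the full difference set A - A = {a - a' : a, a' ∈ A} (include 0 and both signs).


A - A = {a - a' : a, a' ∈ A}.
Compute a - a' for each ordered pair (a, a'):
a = -1: -1--1=0, -1-1=-2, -1-3=-4, -1-8=-9
a = 1: 1--1=2, 1-1=0, 1-3=-2, 1-8=-7
a = 3: 3--1=4, 3-1=2, 3-3=0, 3-8=-5
a = 8: 8--1=9, 8-1=7, 8-3=5, 8-8=0
Collecting distinct values (and noting 0 appears from a-a):
A - A = {-9, -7, -5, -4, -2, 0, 2, 4, 5, 7, 9}
|A - A| = 11

A - A = {-9, -7, -5, -4, -2, 0, 2, 4, 5, 7, 9}


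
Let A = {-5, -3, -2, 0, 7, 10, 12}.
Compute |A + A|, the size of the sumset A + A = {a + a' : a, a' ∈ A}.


A + A = {a + a' : a, a' ∈ A}; |A| = 7.
General bounds: 2|A| - 1 ≤ |A + A| ≤ |A|(|A|+1)/2, i.e. 13 ≤ |A + A| ≤ 28.
Lower bound 2|A|-1 is attained iff A is an arithmetic progression.
Enumerate sums a + a' for a ≤ a' (symmetric, so this suffices):
a = -5: -5+-5=-10, -5+-3=-8, -5+-2=-7, -5+0=-5, -5+7=2, -5+10=5, -5+12=7
a = -3: -3+-3=-6, -3+-2=-5, -3+0=-3, -3+7=4, -3+10=7, -3+12=9
a = -2: -2+-2=-4, -2+0=-2, -2+7=5, -2+10=8, -2+12=10
a = 0: 0+0=0, 0+7=7, 0+10=10, 0+12=12
a = 7: 7+7=14, 7+10=17, 7+12=19
a = 10: 10+10=20, 10+12=22
a = 12: 12+12=24
Distinct sums: {-10, -8, -7, -6, -5, -4, -3, -2, 0, 2, 4, 5, 7, 8, 9, 10, 12, 14, 17, 19, 20, 22, 24}
|A + A| = 23

|A + A| = 23


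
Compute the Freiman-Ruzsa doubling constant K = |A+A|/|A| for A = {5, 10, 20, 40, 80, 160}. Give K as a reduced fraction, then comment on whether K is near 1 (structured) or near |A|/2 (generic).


|A| = 6.
Compute A + A by enumerating all 36 pairs.
A + A = {10, 15, 20, 25, 30, 40, 45, 50, 60, 80, 85, 90, 100, 120, 160, 165, 170, 180, 200, 240, 320}, so |A + A| = 21.
K = |A + A| / |A| = 21/6 = 7/2 ≈ 3.5000.
Reference: AP of size 6 gives K = 11/6 ≈ 1.8333; a fully generic set of size 6 gives K ≈ 3.5000.

|A| = 6, |A + A| = 21, K = 21/6 = 7/2.


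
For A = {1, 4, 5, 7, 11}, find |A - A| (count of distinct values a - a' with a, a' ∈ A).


A - A = {a - a' : a, a' ∈ A}; |A| = 5.
Bounds: 2|A|-1 ≤ |A - A| ≤ |A|² - |A| + 1, i.e. 9 ≤ |A - A| ≤ 21.
Note: 0 ∈ A - A always (from a - a). The set is symmetric: if d ∈ A - A then -d ∈ A - A.
Enumerate nonzero differences d = a - a' with a > a' (then include -d):
Positive differences: {1, 2, 3, 4, 6, 7, 10}
Full difference set: {0} ∪ (positive diffs) ∪ (negative diffs).
|A - A| = 1 + 2·7 = 15 (matches direct enumeration: 15).

|A - A| = 15


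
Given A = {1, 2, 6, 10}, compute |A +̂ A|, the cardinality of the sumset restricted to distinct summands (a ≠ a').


Restricted sumset: A +̂ A = {a + a' : a ∈ A, a' ∈ A, a ≠ a'}.
Equivalently, take A + A and drop any sum 2a that is achievable ONLY as a + a for a ∈ A (i.e. sums representable only with equal summands).
Enumerate pairs (a, a') with a < a' (symmetric, so each unordered pair gives one sum; this covers all a ≠ a'):
  1 + 2 = 3
  1 + 6 = 7
  1 + 10 = 11
  2 + 6 = 8
  2 + 10 = 12
  6 + 10 = 16
Collected distinct sums: {3, 7, 8, 11, 12, 16}
|A +̂ A| = 6
(Reference bound: |A +̂ A| ≥ 2|A| - 3 for |A| ≥ 2, with |A| = 4 giving ≥ 5.)

|A +̂ A| = 6


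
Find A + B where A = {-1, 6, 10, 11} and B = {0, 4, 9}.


A + B = {a + b : a ∈ A, b ∈ B}.
Enumerate all |A|·|B| = 4·3 = 12 pairs (a, b) and collect distinct sums.
a = -1: -1+0=-1, -1+4=3, -1+9=8
a = 6: 6+0=6, 6+4=10, 6+9=15
a = 10: 10+0=10, 10+4=14, 10+9=19
a = 11: 11+0=11, 11+4=15, 11+9=20
Collecting distinct sums: A + B = {-1, 3, 6, 8, 10, 11, 14, 15, 19, 20}
|A + B| = 10

A + B = {-1, 3, 6, 8, 10, 11, 14, 15, 19, 20}


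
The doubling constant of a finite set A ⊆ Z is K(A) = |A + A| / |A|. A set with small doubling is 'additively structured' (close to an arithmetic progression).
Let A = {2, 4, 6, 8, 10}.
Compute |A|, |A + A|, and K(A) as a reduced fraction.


|A| = 5.
Compute A + A by enumerating all 25 pairs.
A + A = {4, 6, 8, 10, 12, 14, 16, 18, 20}, so |A + A| = 9.
K = |A + A| / |A| = 9/5 (already in lowest terms) ≈ 1.8000.
Reference: AP of size 5 gives K = 9/5 ≈ 1.8000; a fully generic set of size 5 gives K ≈ 3.0000.

|A| = 5, |A + A| = 9, K = 9/5.


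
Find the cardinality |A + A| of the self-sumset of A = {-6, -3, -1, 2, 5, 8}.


A + A = {a + a' : a, a' ∈ A}; |A| = 6.
General bounds: 2|A| - 1 ≤ |A + A| ≤ |A|(|A|+1)/2, i.e. 11 ≤ |A + A| ≤ 21.
Lower bound 2|A|-1 is attained iff A is an arithmetic progression.
Enumerate sums a + a' for a ≤ a' (symmetric, so this suffices):
a = -6: -6+-6=-12, -6+-3=-9, -6+-1=-7, -6+2=-4, -6+5=-1, -6+8=2
a = -3: -3+-3=-6, -3+-1=-4, -3+2=-1, -3+5=2, -3+8=5
a = -1: -1+-1=-2, -1+2=1, -1+5=4, -1+8=7
a = 2: 2+2=4, 2+5=7, 2+8=10
a = 5: 5+5=10, 5+8=13
a = 8: 8+8=16
Distinct sums: {-12, -9, -7, -6, -4, -2, -1, 1, 2, 4, 5, 7, 10, 13, 16}
|A + A| = 15

|A + A| = 15


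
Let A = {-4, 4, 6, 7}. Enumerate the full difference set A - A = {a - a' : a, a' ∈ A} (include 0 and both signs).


A - A = {a - a' : a, a' ∈ A}.
Compute a - a' for each ordered pair (a, a'):
a = -4: -4--4=0, -4-4=-8, -4-6=-10, -4-7=-11
a = 4: 4--4=8, 4-4=0, 4-6=-2, 4-7=-3
a = 6: 6--4=10, 6-4=2, 6-6=0, 6-7=-1
a = 7: 7--4=11, 7-4=3, 7-6=1, 7-7=0
Collecting distinct values (and noting 0 appears from a-a):
A - A = {-11, -10, -8, -3, -2, -1, 0, 1, 2, 3, 8, 10, 11}
|A - A| = 13

A - A = {-11, -10, -8, -3, -2, -1, 0, 1, 2, 3, 8, 10, 11}


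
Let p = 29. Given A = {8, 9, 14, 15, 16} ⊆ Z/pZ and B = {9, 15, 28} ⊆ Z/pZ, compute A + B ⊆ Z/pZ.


Work in Z/29Z: reduce every sum a + b modulo 29.
Enumerate all 15 pairs:
a = 8: 8+9=17, 8+15=23, 8+28=7
a = 9: 9+9=18, 9+15=24, 9+28=8
a = 14: 14+9=23, 14+15=0, 14+28=13
a = 15: 15+9=24, 15+15=1, 15+28=14
a = 16: 16+9=25, 16+15=2, 16+28=15
Distinct residues collected: {0, 1, 2, 7, 8, 13, 14, 15, 17, 18, 23, 24, 25}
|A + B| = 13 (out of 29 total residues).

A + B = {0, 1, 2, 7, 8, 13, 14, 15, 17, 18, 23, 24, 25}


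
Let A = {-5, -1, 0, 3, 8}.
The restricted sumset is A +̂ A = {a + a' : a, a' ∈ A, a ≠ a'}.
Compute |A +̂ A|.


Restricted sumset: A +̂ A = {a + a' : a ∈ A, a' ∈ A, a ≠ a'}.
Equivalently, take A + A and drop any sum 2a that is achievable ONLY as a + a for a ∈ A (i.e. sums representable only with equal summands).
Enumerate pairs (a, a') with a < a' (symmetric, so each unordered pair gives one sum; this covers all a ≠ a'):
  -5 + -1 = -6
  -5 + 0 = -5
  -5 + 3 = -2
  -5 + 8 = 3
  -1 + 0 = -1
  -1 + 3 = 2
  -1 + 8 = 7
  0 + 3 = 3
  0 + 8 = 8
  3 + 8 = 11
Collected distinct sums: {-6, -5, -2, -1, 2, 3, 7, 8, 11}
|A +̂ A| = 9
(Reference bound: |A +̂ A| ≥ 2|A| - 3 for |A| ≥ 2, with |A| = 5 giving ≥ 7.)

|A +̂ A| = 9


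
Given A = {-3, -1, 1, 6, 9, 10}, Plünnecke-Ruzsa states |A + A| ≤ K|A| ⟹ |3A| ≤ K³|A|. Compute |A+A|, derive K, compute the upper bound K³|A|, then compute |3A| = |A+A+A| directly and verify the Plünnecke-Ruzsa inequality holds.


|A| = 6.
Step 1: Compute A + A by enumerating all 36 pairs.
A + A = {-6, -4, -2, 0, 2, 3, 5, 6, 7, 8, 9, 10, 11, 12, 15, 16, 18, 19, 20}, so |A + A| = 19.
Step 2: Doubling constant K = |A + A|/|A| = 19/6 = 19/6 ≈ 3.1667.
Step 3: Plünnecke-Ruzsa gives |3A| ≤ K³·|A| = (3.1667)³ · 6 ≈ 190.5278.
Step 4: Compute 3A = A + A + A directly by enumerating all triples (a,b,c) ∈ A³; |3A| = 35.
Step 5: Check 35 ≤ 190.5278? Yes ✓.

K = 19/6, Plünnecke-Ruzsa bound K³|A| ≈ 190.5278, |3A| = 35, inequality holds.


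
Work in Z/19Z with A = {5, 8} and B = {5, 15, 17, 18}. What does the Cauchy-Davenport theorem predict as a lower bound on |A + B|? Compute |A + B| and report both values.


Cauchy-Davenport: |A + B| ≥ min(p, |A| + |B| - 1) for A, B nonempty in Z/pZ.
|A| = 2, |B| = 4, p = 19.
CD lower bound = min(19, 2 + 4 - 1) = min(19, 5) = 5.
Compute A + B mod 19 directly:
a = 5: 5+5=10, 5+15=1, 5+17=3, 5+18=4
a = 8: 8+5=13, 8+15=4, 8+17=6, 8+18=7
A + B = {1, 3, 4, 6, 7, 10, 13}, so |A + B| = 7.
Verify: 7 ≥ 5? Yes ✓.

CD lower bound = 5, actual |A + B| = 7.


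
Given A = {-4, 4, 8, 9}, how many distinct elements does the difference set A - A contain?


A - A = {a - a' : a, a' ∈ A}; |A| = 4.
Bounds: 2|A|-1 ≤ |A - A| ≤ |A|² - |A| + 1, i.e. 7 ≤ |A - A| ≤ 13.
Note: 0 ∈ A - A always (from a - a). The set is symmetric: if d ∈ A - A then -d ∈ A - A.
Enumerate nonzero differences d = a - a' with a > a' (then include -d):
Positive differences: {1, 4, 5, 8, 12, 13}
Full difference set: {0} ∪ (positive diffs) ∪ (negative diffs).
|A - A| = 1 + 2·6 = 13 (matches direct enumeration: 13).

|A - A| = 13


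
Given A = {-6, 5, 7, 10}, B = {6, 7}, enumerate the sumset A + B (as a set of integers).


A + B = {a + b : a ∈ A, b ∈ B}.
Enumerate all |A|·|B| = 4·2 = 8 pairs (a, b) and collect distinct sums.
a = -6: -6+6=0, -6+7=1
a = 5: 5+6=11, 5+7=12
a = 7: 7+6=13, 7+7=14
a = 10: 10+6=16, 10+7=17
Collecting distinct sums: A + B = {0, 1, 11, 12, 13, 14, 16, 17}
|A + B| = 8

A + B = {0, 1, 11, 12, 13, 14, 16, 17}


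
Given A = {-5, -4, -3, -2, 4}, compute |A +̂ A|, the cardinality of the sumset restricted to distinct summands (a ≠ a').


Restricted sumset: A +̂ A = {a + a' : a ∈ A, a' ∈ A, a ≠ a'}.
Equivalently, take A + A and drop any sum 2a that is achievable ONLY as a + a for a ∈ A (i.e. sums representable only with equal summands).
Enumerate pairs (a, a') with a < a' (symmetric, so each unordered pair gives one sum; this covers all a ≠ a'):
  -5 + -4 = -9
  -5 + -3 = -8
  -5 + -2 = -7
  -5 + 4 = -1
  -4 + -3 = -7
  -4 + -2 = -6
  -4 + 4 = 0
  -3 + -2 = -5
  -3 + 4 = 1
  -2 + 4 = 2
Collected distinct sums: {-9, -8, -7, -6, -5, -1, 0, 1, 2}
|A +̂ A| = 9
(Reference bound: |A +̂ A| ≥ 2|A| - 3 for |A| ≥ 2, with |A| = 5 giving ≥ 7.)

|A +̂ A| = 9


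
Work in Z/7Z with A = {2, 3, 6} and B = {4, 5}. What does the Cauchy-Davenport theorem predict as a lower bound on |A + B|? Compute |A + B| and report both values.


Cauchy-Davenport: |A + B| ≥ min(p, |A| + |B| - 1) for A, B nonempty in Z/pZ.
|A| = 3, |B| = 2, p = 7.
CD lower bound = min(7, 3 + 2 - 1) = min(7, 4) = 4.
Compute A + B mod 7 directly:
a = 2: 2+4=6, 2+5=0
a = 3: 3+4=0, 3+5=1
a = 6: 6+4=3, 6+5=4
A + B = {0, 1, 3, 4, 6}, so |A + B| = 5.
Verify: 5 ≥ 4? Yes ✓.

CD lower bound = 4, actual |A + B| = 5.


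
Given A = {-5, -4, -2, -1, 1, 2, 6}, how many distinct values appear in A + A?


A + A = {a + a' : a, a' ∈ A}; |A| = 7.
General bounds: 2|A| - 1 ≤ |A + A| ≤ |A|(|A|+1)/2, i.e. 13 ≤ |A + A| ≤ 28.
Lower bound 2|A|-1 is attained iff A is an arithmetic progression.
Enumerate sums a + a' for a ≤ a' (symmetric, so this suffices):
a = -5: -5+-5=-10, -5+-4=-9, -5+-2=-7, -5+-1=-6, -5+1=-4, -5+2=-3, -5+6=1
a = -4: -4+-4=-8, -4+-2=-6, -4+-1=-5, -4+1=-3, -4+2=-2, -4+6=2
a = -2: -2+-2=-4, -2+-1=-3, -2+1=-1, -2+2=0, -2+6=4
a = -1: -1+-1=-2, -1+1=0, -1+2=1, -1+6=5
a = 1: 1+1=2, 1+2=3, 1+6=7
a = 2: 2+2=4, 2+6=8
a = 6: 6+6=12
Distinct sums: {-10, -9, -8, -7, -6, -5, -4, -3, -2, -1, 0, 1, 2, 3, 4, 5, 7, 8, 12}
|A + A| = 19

|A + A| = 19


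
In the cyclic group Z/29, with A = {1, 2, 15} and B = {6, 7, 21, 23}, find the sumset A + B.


Work in Z/29Z: reduce every sum a + b modulo 29.
Enumerate all 12 pairs:
a = 1: 1+6=7, 1+7=8, 1+21=22, 1+23=24
a = 2: 2+6=8, 2+7=9, 2+21=23, 2+23=25
a = 15: 15+6=21, 15+7=22, 15+21=7, 15+23=9
Distinct residues collected: {7, 8, 9, 21, 22, 23, 24, 25}
|A + B| = 8 (out of 29 total residues).

A + B = {7, 8, 9, 21, 22, 23, 24, 25}


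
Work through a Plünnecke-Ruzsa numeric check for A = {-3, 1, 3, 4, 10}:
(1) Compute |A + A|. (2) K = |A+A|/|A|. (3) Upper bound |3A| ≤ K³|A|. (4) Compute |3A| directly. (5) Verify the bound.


|A| = 5.
Step 1: Compute A + A by enumerating all 25 pairs.
A + A = {-6, -2, 0, 1, 2, 4, 5, 6, 7, 8, 11, 13, 14, 20}, so |A + A| = 14.
Step 2: Doubling constant K = |A + A|/|A| = 14/5 = 14/5 ≈ 2.8000.
Step 3: Plünnecke-Ruzsa gives |3A| ≤ K³·|A| = (2.8000)³ · 5 ≈ 109.7600.
Step 4: Compute 3A = A + A + A directly by enumerating all triples (a,b,c) ∈ A³; |3A| = 26.
Step 5: Check 26 ≤ 109.7600? Yes ✓.

K = 14/5, Plünnecke-Ruzsa bound K³|A| ≈ 109.7600, |3A| = 26, inequality holds.


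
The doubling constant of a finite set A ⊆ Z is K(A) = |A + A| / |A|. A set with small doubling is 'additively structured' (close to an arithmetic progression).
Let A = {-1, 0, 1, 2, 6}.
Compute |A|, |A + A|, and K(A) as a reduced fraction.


|A| = 5.
Compute A + A by enumerating all 25 pairs.
A + A = {-2, -1, 0, 1, 2, 3, 4, 5, 6, 7, 8, 12}, so |A + A| = 12.
K = |A + A| / |A| = 12/5 (already in lowest terms) ≈ 2.4000.
Reference: AP of size 5 gives K = 9/5 ≈ 1.8000; a fully generic set of size 5 gives K ≈ 3.0000.

|A| = 5, |A + A| = 12, K = 12/5.


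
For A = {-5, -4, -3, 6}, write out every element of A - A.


A - A = {a - a' : a, a' ∈ A}.
Compute a - a' for each ordered pair (a, a'):
a = -5: -5--5=0, -5--4=-1, -5--3=-2, -5-6=-11
a = -4: -4--5=1, -4--4=0, -4--3=-1, -4-6=-10
a = -3: -3--5=2, -3--4=1, -3--3=0, -3-6=-9
a = 6: 6--5=11, 6--4=10, 6--3=9, 6-6=0
Collecting distinct values (and noting 0 appears from a-a):
A - A = {-11, -10, -9, -2, -1, 0, 1, 2, 9, 10, 11}
|A - A| = 11

A - A = {-11, -10, -9, -2, -1, 0, 1, 2, 9, 10, 11}


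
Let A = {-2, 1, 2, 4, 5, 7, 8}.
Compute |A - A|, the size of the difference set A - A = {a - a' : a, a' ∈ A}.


A - A = {a - a' : a, a' ∈ A}; |A| = 7.
Bounds: 2|A|-1 ≤ |A - A| ≤ |A|² - |A| + 1, i.e. 13 ≤ |A - A| ≤ 43.
Note: 0 ∈ A - A always (from a - a). The set is symmetric: if d ∈ A - A then -d ∈ A - A.
Enumerate nonzero differences d = a - a' with a > a' (then include -d):
Positive differences: {1, 2, 3, 4, 5, 6, 7, 9, 10}
Full difference set: {0} ∪ (positive diffs) ∪ (negative diffs).
|A - A| = 1 + 2·9 = 19 (matches direct enumeration: 19).

|A - A| = 19


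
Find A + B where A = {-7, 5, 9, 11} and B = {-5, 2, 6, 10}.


A + B = {a + b : a ∈ A, b ∈ B}.
Enumerate all |A|·|B| = 4·4 = 16 pairs (a, b) and collect distinct sums.
a = -7: -7+-5=-12, -7+2=-5, -7+6=-1, -7+10=3
a = 5: 5+-5=0, 5+2=7, 5+6=11, 5+10=15
a = 9: 9+-5=4, 9+2=11, 9+6=15, 9+10=19
a = 11: 11+-5=6, 11+2=13, 11+6=17, 11+10=21
Collecting distinct sums: A + B = {-12, -5, -1, 0, 3, 4, 6, 7, 11, 13, 15, 17, 19, 21}
|A + B| = 14

A + B = {-12, -5, -1, 0, 3, 4, 6, 7, 11, 13, 15, 17, 19, 21}


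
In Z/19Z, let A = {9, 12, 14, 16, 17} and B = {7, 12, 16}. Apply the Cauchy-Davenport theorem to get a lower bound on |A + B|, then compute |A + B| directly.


Cauchy-Davenport: |A + B| ≥ min(p, |A| + |B| - 1) for A, B nonempty in Z/pZ.
|A| = 5, |B| = 3, p = 19.
CD lower bound = min(19, 5 + 3 - 1) = min(19, 7) = 7.
Compute A + B mod 19 directly:
a = 9: 9+7=16, 9+12=2, 9+16=6
a = 12: 12+7=0, 12+12=5, 12+16=9
a = 14: 14+7=2, 14+12=7, 14+16=11
a = 16: 16+7=4, 16+12=9, 16+16=13
a = 17: 17+7=5, 17+12=10, 17+16=14
A + B = {0, 2, 4, 5, 6, 7, 9, 10, 11, 13, 14, 16}, so |A + B| = 12.
Verify: 12 ≥ 7? Yes ✓.

CD lower bound = 7, actual |A + B| = 12.


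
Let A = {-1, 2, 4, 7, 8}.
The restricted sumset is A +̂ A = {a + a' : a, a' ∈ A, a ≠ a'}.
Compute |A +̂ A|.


Restricted sumset: A +̂ A = {a + a' : a ∈ A, a' ∈ A, a ≠ a'}.
Equivalently, take A + A and drop any sum 2a that is achievable ONLY as a + a for a ∈ A (i.e. sums representable only with equal summands).
Enumerate pairs (a, a') with a < a' (symmetric, so each unordered pair gives one sum; this covers all a ≠ a'):
  -1 + 2 = 1
  -1 + 4 = 3
  -1 + 7 = 6
  -1 + 8 = 7
  2 + 4 = 6
  2 + 7 = 9
  2 + 8 = 10
  4 + 7 = 11
  4 + 8 = 12
  7 + 8 = 15
Collected distinct sums: {1, 3, 6, 7, 9, 10, 11, 12, 15}
|A +̂ A| = 9
(Reference bound: |A +̂ A| ≥ 2|A| - 3 for |A| ≥ 2, with |A| = 5 giving ≥ 7.)

|A +̂ A| = 9


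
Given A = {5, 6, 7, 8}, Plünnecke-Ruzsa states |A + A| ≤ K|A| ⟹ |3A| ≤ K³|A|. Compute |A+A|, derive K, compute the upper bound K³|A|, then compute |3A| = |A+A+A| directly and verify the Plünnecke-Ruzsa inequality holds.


|A| = 4.
Step 1: Compute A + A by enumerating all 16 pairs.
A + A = {10, 11, 12, 13, 14, 15, 16}, so |A + A| = 7.
Step 2: Doubling constant K = |A + A|/|A| = 7/4 = 7/4 ≈ 1.7500.
Step 3: Plünnecke-Ruzsa gives |3A| ≤ K³·|A| = (1.7500)³ · 4 ≈ 21.4375.
Step 4: Compute 3A = A + A + A directly by enumerating all triples (a,b,c) ∈ A³; |3A| = 10.
Step 5: Check 10 ≤ 21.4375? Yes ✓.

K = 7/4, Plünnecke-Ruzsa bound K³|A| ≈ 21.4375, |3A| = 10, inequality holds.


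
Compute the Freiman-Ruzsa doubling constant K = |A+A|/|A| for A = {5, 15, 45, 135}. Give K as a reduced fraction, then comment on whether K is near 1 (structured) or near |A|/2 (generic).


|A| = 4.
Compute A + A by enumerating all 16 pairs.
A + A = {10, 20, 30, 50, 60, 90, 140, 150, 180, 270}, so |A + A| = 10.
K = |A + A| / |A| = 10/4 = 5/2 ≈ 2.5000.
Reference: AP of size 4 gives K = 7/4 ≈ 1.7500; a fully generic set of size 4 gives K ≈ 2.5000.

|A| = 4, |A + A| = 10, K = 10/4 = 5/2.


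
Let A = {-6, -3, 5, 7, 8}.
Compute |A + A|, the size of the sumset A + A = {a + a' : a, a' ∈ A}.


A + A = {a + a' : a, a' ∈ A}; |A| = 5.
General bounds: 2|A| - 1 ≤ |A + A| ≤ |A|(|A|+1)/2, i.e. 9 ≤ |A + A| ≤ 15.
Lower bound 2|A|-1 is attained iff A is an arithmetic progression.
Enumerate sums a + a' for a ≤ a' (symmetric, so this suffices):
a = -6: -6+-6=-12, -6+-3=-9, -6+5=-1, -6+7=1, -6+8=2
a = -3: -3+-3=-6, -3+5=2, -3+7=4, -3+8=5
a = 5: 5+5=10, 5+7=12, 5+8=13
a = 7: 7+7=14, 7+8=15
a = 8: 8+8=16
Distinct sums: {-12, -9, -6, -1, 1, 2, 4, 5, 10, 12, 13, 14, 15, 16}
|A + A| = 14

|A + A| = 14


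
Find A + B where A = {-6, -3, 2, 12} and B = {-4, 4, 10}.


A + B = {a + b : a ∈ A, b ∈ B}.
Enumerate all |A|·|B| = 4·3 = 12 pairs (a, b) and collect distinct sums.
a = -6: -6+-4=-10, -6+4=-2, -6+10=4
a = -3: -3+-4=-7, -3+4=1, -3+10=7
a = 2: 2+-4=-2, 2+4=6, 2+10=12
a = 12: 12+-4=8, 12+4=16, 12+10=22
Collecting distinct sums: A + B = {-10, -7, -2, 1, 4, 6, 7, 8, 12, 16, 22}
|A + B| = 11

A + B = {-10, -7, -2, 1, 4, 6, 7, 8, 12, 16, 22}


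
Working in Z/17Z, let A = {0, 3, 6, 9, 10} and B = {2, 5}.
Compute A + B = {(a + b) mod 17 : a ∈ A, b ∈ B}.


Work in Z/17Z: reduce every sum a + b modulo 17.
Enumerate all 10 pairs:
a = 0: 0+2=2, 0+5=5
a = 3: 3+2=5, 3+5=8
a = 6: 6+2=8, 6+5=11
a = 9: 9+2=11, 9+5=14
a = 10: 10+2=12, 10+5=15
Distinct residues collected: {2, 5, 8, 11, 12, 14, 15}
|A + B| = 7 (out of 17 total residues).

A + B = {2, 5, 8, 11, 12, 14, 15}


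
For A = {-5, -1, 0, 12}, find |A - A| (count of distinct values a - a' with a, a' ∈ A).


A - A = {a - a' : a, a' ∈ A}; |A| = 4.
Bounds: 2|A|-1 ≤ |A - A| ≤ |A|² - |A| + 1, i.e. 7 ≤ |A - A| ≤ 13.
Note: 0 ∈ A - A always (from a - a). The set is symmetric: if d ∈ A - A then -d ∈ A - A.
Enumerate nonzero differences d = a - a' with a > a' (then include -d):
Positive differences: {1, 4, 5, 12, 13, 17}
Full difference set: {0} ∪ (positive diffs) ∪ (negative diffs).
|A - A| = 1 + 2·6 = 13 (matches direct enumeration: 13).

|A - A| = 13


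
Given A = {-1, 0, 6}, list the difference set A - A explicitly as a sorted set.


A - A = {a - a' : a, a' ∈ A}.
Compute a - a' for each ordered pair (a, a'):
a = -1: -1--1=0, -1-0=-1, -1-6=-7
a = 0: 0--1=1, 0-0=0, 0-6=-6
a = 6: 6--1=7, 6-0=6, 6-6=0
Collecting distinct values (and noting 0 appears from a-a):
A - A = {-7, -6, -1, 0, 1, 6, 7}
|A - A| = 7

A - A = {-7, -6, -1, 0, 1, 6, 7}


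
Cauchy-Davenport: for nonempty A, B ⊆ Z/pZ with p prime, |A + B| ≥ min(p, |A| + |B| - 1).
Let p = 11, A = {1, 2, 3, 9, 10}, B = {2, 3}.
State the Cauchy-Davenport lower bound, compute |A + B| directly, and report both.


Cauchy-Davenport: |A + B| ≥ min(p, |A| + |B| - 1) for A, B nonempty in Z/pZ.
|A| = 5, |B| = 2, p = 11.
CD lower bound = min(11, 5 + 2 - 1) = min(11, 6) = 6.
Compute A + B mod 11 directly:
a = 1: 1+2=3, 1+3=4
a = 2: 2+2=4, 2+3=5
a = 3: 3+2=5, 3+3=6
a = 9: 9+2=0, 9+3=1
a = 10: 10+2=1, 10+3=2
A + B = {0, 1, 2, 3, 4, 5, 6}, so |A + B| = 7.
Verify: 7 ≥ 6? Yes ✓.

CD lower bound = 6, actual |A + B| = 7.


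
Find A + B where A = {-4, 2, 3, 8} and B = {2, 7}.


A + B = {a + b : a ∈ A, b ∈ B}.
Enumerate all |A|·|B| = 4·2 = 8 pairs (a, b) and collect distinct sums.
a = -4: -4+2=-2, -4+7=3
a = 2: 2+2=4, 2+7=9
a = 3: 3+2=5, 3+7=10
a = 8: 8+2=10, 8+7=15
Collecting distinct sums: A + B = {-2, 3, 4, 5, 9, 10, 15}
|A + B| = 7

A + B = {-2, 3, 4, 5, 9, 10, 15}


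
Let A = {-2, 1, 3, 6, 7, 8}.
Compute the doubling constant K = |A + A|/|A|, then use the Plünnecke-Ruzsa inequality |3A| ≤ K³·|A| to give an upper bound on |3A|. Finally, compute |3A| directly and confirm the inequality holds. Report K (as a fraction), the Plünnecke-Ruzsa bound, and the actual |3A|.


|A| = 6.
Step 1: Compute A + A by enumerating all 36 pairs.
A + A = {-4, -1, 1, 2, 4, 5, 6, 7, 8, 9, 10, 11, 12, 13, 14, 15, 16}, so |A + A| = 17.
Step 2: Doubling constant K = |A + A|/|A| = 17/6 = 17/6 ≈ 2.8333.
Step 3: Plünnecke-Ruzsa gives |3A| ≤ K³·|A| = (2.8333)³ · 6 ≈ 136.4722.
Step 4: Compute 3A = A + A + A directly by enumerating all triples (a,b,c) ∈ A³; |3A| = 27.
Step 5: Check 27 ≤ 136.4722? Yes ✓.

K = 17/6, Plünnecke-Ruzsa bound K³|A| ≈ 136.4722, |3A| = 27, inequality holds.


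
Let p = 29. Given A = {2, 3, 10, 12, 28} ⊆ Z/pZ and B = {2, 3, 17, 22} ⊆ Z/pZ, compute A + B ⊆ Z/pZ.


Work in Z/29Z: reduce every sum a + b modulo 29.
Enumerate all 20 pairs:
a = 2: 2+2=4, 2+3=5, 2+17=19, 2+22=24
a = 3: 3+2=5, 3+3=6, 3+17=20, 3+22=25
a = 10: 10+2=12, 10+3=13, 10+17=27, 10+22=3
a = 12: 12+2=14, 12+3=15, 12+17=0, 12+22=5
a = 28: 28+2=1, 28+3=2, 28+17=16, 28+22=21
Distinct residues collected: {0, 1, 2, 3, 4, 5, 6, 12, 13, 14, 15, 16, 19, 20, 21, 24, 25, 27}
|A + B| = 18 (out of 29 total residues).

A + B = {0, 1, 2, 3, 4, 5, 6, 12, 13, 14, 15, 16, 19, 20, 21, 24, 25, 27}


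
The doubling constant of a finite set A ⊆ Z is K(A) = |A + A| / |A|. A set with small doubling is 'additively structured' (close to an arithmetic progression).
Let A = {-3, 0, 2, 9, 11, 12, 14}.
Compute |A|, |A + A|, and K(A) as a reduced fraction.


|A| = 7.
Compute A + A by enumerating all 49 pairs.
A + A = {-6, -3, -1, 0, 2, 4, 6, 8, 9, 11, 12, 13, 14, 16, 18, 20, 21, 22, 23, 24, 25, 26, 28}, so |A + A| = 23.
K = |A + A| / |A| = 23/7 (already in lowest terms) ≈ 3.2857.
Reference: AP of size 7 gives K = 13/7 ≈ 1.8571; a fully generic set of size 7 gives K ≈ 4.0000.

|A| = 7, |A + A| = 23, K = 23/7.


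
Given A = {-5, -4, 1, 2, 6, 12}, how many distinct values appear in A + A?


A + A = {a + a' : a, a' ∈ A}; |A| = 6.
General bounds: 2|A| - 1 ≤ |A + A| ≤ |A|(|A|+1)/2, i.e. 11 ≤ |A + A| ≤ 21.
Lower bound 2|A|-1 is attained iff A is an arithmetic progression.
Enumerate sums a + a' for a ≤ a' (symmetric, so this suffices):
a = -5: -5+-5=-10, -5+-4=-9, -5+1=-4, -5+2=-3, -5+6=1, -5+12=7
a = -4: -4+-4=-8, -4+1=-3, -4+2=-2, -4+6=2, -4+12=8
a = 1: 1+1=2, 1+2=3, 1+6=7, 1+12=13
a = 2: 2+2=4, 2+6=8, 2+12=14
a = 6: 6+6=12, 6+12=18
a = 12: 12+12=24
Distinct sums: {-10, -9, -8, -4, -3, -2, 1, 2, 3, 4, 7, 8, 12, 13, 14, 18, 24}
|A + A| = 17

|A + A| = 17


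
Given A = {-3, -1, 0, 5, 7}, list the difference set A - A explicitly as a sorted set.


A - A = {a - a' : a, a' ∈ A}.
Compute a - a' for each ordered pair (a, a'):
a = -3: -3--3=0, -3--1=-2, -3-0=-3, -3-5=-8, -3-7=-10
a = -1: -1--3=2, -1--1=0, -1-0=-1, -1-5=-6, -1-7=-8
a = 0: 0--3=3, 0--1=1, 0-0=0, 0-5=-5, 0-7=-7
a = 5: 5--3=8, 5--1=6, 5-0=5, 5-5=0, 5-7=-2
a = 7: 7--3=10, 7--1=8, 7-0=7, 7-5=2, 7-7=0
Collecting distinct values (and noting 0 appears from a-a):
A - A = {-10, -8, -7, -6, -5, -3, -2, -1, 0, 1, 2, 3, 5, 6, 7, 8, 10}
|A - A| = 17

A - A = {-10, -8, -7, -6, -5, -3, -2, -1, 0, 1, 2, 3, 5, 6, 7, 8, 10}


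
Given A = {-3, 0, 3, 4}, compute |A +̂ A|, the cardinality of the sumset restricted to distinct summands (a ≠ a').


Restricted sumset: A +̂ A = {a + a' : a ∈ A, a' ∈ A, a ≠ a'}.
Equivalently, take A + A and drop any sum 2a that is achievable ONLY as a + a for a ∈ A (i.e. sums representable only with equal summands).
Enumerate pairs (a, a') with a < a' (symmetric, so each unordered pair gives one sum; this covers all a ≠ a'):
  -3 + 0 = -3
  -3 + 3 = 0
  -3 + 4 = 1
  0 + 3 = 3
  0 + 4 = 4
  3 + 4 = 7
Collected distinct sums: {-3, 0, 1, 3, 4, 7}
|A +̂ A| = 6
(Reference bound: |A +̂ A| ≥ 2|A| - 3 for |A| ≥ 2, with |A| = 4 giving ≥ 5.)

|A +̂ A| = 6


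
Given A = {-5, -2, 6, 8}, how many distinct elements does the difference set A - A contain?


A - A = {a - a' : a, a' ∈ A}; |A| = 4.
Bounds: 2|A|-1 ≤ |A - A| ≤ |A|² - |A| + 1, i.e. 7 ≤ |A - A| ≤ 13.
Note: 0 ∈ A - A always (from a - a). The set is symmetric: if d ∈ A - A then -d ∈ A - A.
Enumerate nonzero differences d = a - a' with a > a' (then include -d):
Positive differences: {2, 3, 8, 10, 11, 13}
Full difference set: {0} ∪ (positive diffs) ∪ (negative diffs).
|A - A| = 1 + 2·6 = 13 (matches direct enumeration: 13).

|A - A| = 13


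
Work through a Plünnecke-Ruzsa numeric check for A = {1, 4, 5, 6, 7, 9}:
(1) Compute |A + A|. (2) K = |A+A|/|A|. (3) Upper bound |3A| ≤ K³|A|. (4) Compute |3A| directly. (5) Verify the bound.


|A| = 6.
Step 1: Compute A + A by enumerating all 36 pairs.
A + A = {2, 5, 6, 7, 8, 9, 10, 11, 12, 13, 14, 15, 16, 18}, so |A + A| = 14.
Step 2: Doubling constant K = |A + A|/|A| = 14/6 = 14/6 ≈ 2.3333.
Step 3: Plünnecke-Ruzsa gives |3A| ≤ K³·|A| = (2.3333)³ · 6 ≈ 76.2222.
Step 4: Compute 3A = A + A + A directly by enumerating all triples (a,b,c) ∈ A³; |3A| = 22.
Step 5: Check 22 ≤ 76.2222? Yes ✓.

K = 14/6, Plünnecke-Ruzsa bound K³|A| ≈ 76.2222, |3A| = 22, inequality holds.


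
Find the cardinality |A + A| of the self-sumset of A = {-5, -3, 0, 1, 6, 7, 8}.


A + A = {a + a' : a, a' ∈ A}; |A| = 7.
General bounds: 2|A| - 1 ≤ |A + A| ≤ |A|(|A|+1)/2, i.e. 13 ≤ |A + A| ≤ 28.
Lower bound 2|A|-1 is attained iff A is an arithmetic progression.
Enumerate sums a + a' for a ≤ a' (symmetric, so this suffices):
a = -5: -5+-5=-10, -5+-3=-8, -5+0=-5, -5+1=-4, -5+6=1, -5+7=2, -5+8=3
a = -3: -3+-3=-6, -3+0=-3, -3+1=-2, -3+6=3, -3+7=4, -3+8=5
a = 0: 0+0=0, 0+1=1, 0+6=6, 0+7=7, 0+8=8
a = 1: 1+1=2, 1+6=7, 1+7=8, 1+8=9
a = 6: 6+6=12, 6+7=13, 6+8=14
a = 7: 7+7=14, 7+8=15
a = 8: 8+8=16
Distinct sums: {-10, -8, -6, -5, -4, -3, -2, 0, 1, 2, 3, 4, 5, 6, 7, 8, 9, 12, 13, 14, 15, 16}
|A + A| = 22

|A + A| = 22


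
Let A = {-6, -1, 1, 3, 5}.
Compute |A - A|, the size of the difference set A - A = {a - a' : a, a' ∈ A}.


A - A = {a - a' : a, a' ∈ A}; |A| = 5.
Bounds: 2|A|-1 ≤ |A - A| ≤ |A|² - |A| + 1, i.e. 9 ≤ |A - A| ≤ 21.
Note: 0 ∈ A - A always (from a - a). The set is symmetric: if d ∈ A - A then -d ∈ A - A.
Enumerate nonzero differences d = a - a' with a > a' (then include -d):
Positive differences: {2, 4, 5, 6, 7, 9, 11}
Full difference set: {0} ∪ (positive diffs) ∪ (negative diffs).
|A - A| = 1 + 2·7 = 15 (matches direct enumeration: 15).

|A - A| = 15


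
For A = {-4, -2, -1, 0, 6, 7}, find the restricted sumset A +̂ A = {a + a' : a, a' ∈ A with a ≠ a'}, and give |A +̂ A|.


Restricted sumset: A +̂ A = {a + a' : a ∈ A, a' ∈ A, a ≠ a'}.
Equivalently, take A + A and drop any sum 2a that is achievable ONLY as a + a for a ∈ A (i.e. sums representable only with equal summands).
Enumerate pairs (a, a') with a < a' (symmetric, so each unordered pair gives one sum; this covers all a ≠ a'):
  -4 + -2 = -6
  -4 + -1 = -5
  -4 + 0 = -4
  -4 + 6 = 2
  -4 + 7 = 3
  -2 + -1 = -3
  -2 + 0 = -2
  -2 + 6 = 4
  -2 + 7 = 5
  -1 + 0 = -1
  -1 + 6 = 5
  -1 + 7 = 6
  0 + 6 = 6
  0 + 7 = 7
  6 + 7 = 13
Collected distinct sums: {-6, -5, -4, -3, -2, -1, 2, 3, 4, 5, 6, 7, 13}
|A +̂ A| = 13
(Reference bound: |A +̂ A| ≥ 2|A| - 3 for |A| ≥ 2, with |A| = 6 giving ≥ 9.)

|A +̂ A| = 13


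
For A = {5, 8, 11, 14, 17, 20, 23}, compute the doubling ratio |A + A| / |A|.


|A| = 7.
Compute A + A by enumerating all 49 pairs.
A + A = {10, 13, 16, 19, 22, 25, 28, 31, 34, 37, 40, 43, 46}, so |A + A| = 13.
K = |A + A| / |A| = 13/7 (already in lowest terms) ≈ 1.8571.
Reference: AP of size 7 gives K = 13/7 ≈ 1.8571; a fully generic set of size 7 gives K ≈ 4.0000.

|A| = 7, |A + A| = 13, K = 13/7.


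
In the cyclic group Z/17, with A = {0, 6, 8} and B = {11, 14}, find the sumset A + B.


Work in Z/17Z: reduce every sum a + b modulo 17.
Enumerate all 6 pairs:
a = 0: 0+11=11, 0+14=14
a = 6: 6+11=0, 6+14=3
a = 8: 8+11=2, 8+14=5
Distinct residues collected: {0, 2, 3, 5, 11, 14}
|A + B| = 6 (out of 17 total residues).

A + B = {0, 2, 3, 5, 11, 14}


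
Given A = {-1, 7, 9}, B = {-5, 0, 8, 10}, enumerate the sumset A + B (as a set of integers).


A + B = {a + b : a ∈ A, b ∈ B}.
Enumerate all |A|·|B| = 3·4 = 12 pairs (a, b) and collect distinct sums.
a = -1: -1+-5=-6, -1+0=-1, -1+8=7, -1+10=9
a = 7: 7+-5=2, 7+0=7, 7+8=15, 7+10=17
a = 9: 9+-5=4, 9+0=9, 9+8=17, 9+10=19
Collecting distinct sums: A + B = {-6, -1, 2, 4, 7, 9, 15, 17, 19}
|A + B| = 9

A + B = {-6, -1, 2, 4, 7, 9, 15, 17, 19}


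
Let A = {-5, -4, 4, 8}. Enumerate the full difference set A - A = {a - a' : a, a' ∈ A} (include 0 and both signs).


A - A = {a - a' : a, a' ∈ A}.
Compute a - a' for each ordered pair (a, a'):
a = -5: -5--5=0, -5--4=-1, -5-4=-9, -5-8=-13
a = -4: -4--5=1, -4--4=0, -4-4=-8, -4-8=-12
a = 4: 4--5=9, 4--4=8, 4-4=0, 4-8=-4
a = 8: 8--5=13, 8--4=12, 8-4=4, 8-8=0
Collecting distinct values (and noting 0 appears from a-a):
A - A = {-13, -12, -9, -8, -4, -1, 0, 1, 4, 8, 9, 12, 13}
|A - A| = 13

A - A = {-13, -12, -9, -8, -4, -1, 0, 1, 4, 8, 9, 12, 13}


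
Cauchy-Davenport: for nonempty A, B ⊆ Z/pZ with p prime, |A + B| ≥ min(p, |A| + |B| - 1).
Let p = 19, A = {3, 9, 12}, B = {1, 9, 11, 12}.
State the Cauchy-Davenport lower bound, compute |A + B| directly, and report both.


Cauchy-Davenport: |A + B| ≥ min(p, |A| + |B| - 1) for A, B nonempty in Z/pZ.
|A| = 3, |B| = 4, p = 19.
CD lower bound = min(19, 3 + 4 - 1) = min(19, 6) = 6.
Compute A + B mod 19 directly:
a = 3: 3+1=4, 3+9=12, 3+11=14, 3+12=15
a = 9: 9+1=10, 9+9=18, 9+11=1, 9+12=2
a = 12: 12+1=13, 12+9=2, 12+11=4, 12+12=5
A + B = {1, 2, 4, 5, 10, 12, 13, 14, 15, 18}, so |A + B| = 10.
Verify: 10 ≥ 6? Yes ✓.

CD lower bound = 6, actual |A + B| = 10.


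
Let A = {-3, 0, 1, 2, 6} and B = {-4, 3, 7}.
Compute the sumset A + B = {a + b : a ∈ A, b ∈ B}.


A + B = {a + b : a ∈ A, b ∈ B}.
Enumerate all |A|·|B| = 5·3 = 15 pairs (a, b) and collect distinct sums.
a = -3: -3+-4=-7, -3+3=0, -3+7=4
a = 0: 0+-4=-4, 0+3=3, 0+7=7
a = 1: 1+-4=-3, 1+3=4, 1+7=8
a = 2: 2+-4=-2, 2+3=5, 2+7=9
a = 6: 6+-4=2, 6+3=9, 6+7=13
Collecting distinct sums: A + B = {-7, -4, -3, -2, 0, 2, 3, 4, 5, 7, 8, 9, 13}
|A + B| = 13

A + B = {-7, -4, -3, -2, 0, 2, 3, 4, 5, 7, 8, 9, 13}


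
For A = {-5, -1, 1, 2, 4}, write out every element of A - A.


A - A = {a - a' : a, a' ∈ A}.
Compute a - a' for each ordered pair (a, a'):
a = -5: -5--5=0, -5--1=-4, -5-1=-6, -5-2=-7, -5-4=-9
a = -1: -1--5=4, -1--1=0, -1-1=-2, -1-2=-3, -1-4=-5
a = 1: 1--5=6, 1--1=2, 1-1=0, 1-2=-1, 1-4=-3
a = 2: 2--5=7, 2--1=3, 2-1=1, 2-2=0, 2-4=-2
a = 4: 4--5=9, 4--1=5, 4-1=3, 4-2=2, 4-4=0
Collecting distinct values (and noting 0 appears from a-a):
A - A = {-9, -7, -6, -5, -4, -3, -2, -1, 0, 1, 2, 3, 4, 5, 6, 7, 9}
|A - A| = 17

A - A = {-9, -7, -6, -5, -4, -3, -2, -1, 0, 1, 2, 3, 4, 5, 6, 7, 9}


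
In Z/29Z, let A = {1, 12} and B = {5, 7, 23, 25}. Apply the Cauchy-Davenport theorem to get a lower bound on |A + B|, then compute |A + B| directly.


Cauchy-Davenport: |A + B| ≥ min(p, |A| + |B| - 1) for A, B nonempty in Z/pZ.
|A| = 2, |B| = 4, p = 29.
CD lower bound = min(29, 2 + 4 - 1) = min(29, 5) = 5.
Compute A + B mod 29 directly:
a = 1: 1+5=6, 1+7=8, 1+23=24, 1+25=26
a = 12: 12+5=17, 12+7=19, 12+23=6, 12+25=8
A + B = {6, 8, 17, 19, 24, 26}, so |A + B| = 6.
Verify: 6 ≥ 5? Yes ✓.

CD lower bound = 5, actual |A + B| = 6.


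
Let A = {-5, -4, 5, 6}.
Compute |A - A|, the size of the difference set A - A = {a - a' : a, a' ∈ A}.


A - A = {a - a' : a, a' ∈ A}; |A| = 4.
Bounds: 2|A|-1 ≤ |A - A| ≤ |A|² - |A| + 1, i.e. 7 ≤ |A - A| ≤ 13.
Note: 0 ∈ A - A always (from a - a). The set is symmetric: if d ∈ A - A then -d ∈ A - A.
Enumerate nonzero differences d = a - a' with a > a' (then include -d):
Positive differences: {1, 9, 10, 11}
Full difference set: {0} ∪ (positive diffs) ∪ (negative diffs).
|A - A| = 1 + 2·4 = 9 (matches direct enumeration: 9).

|A - A| = 9


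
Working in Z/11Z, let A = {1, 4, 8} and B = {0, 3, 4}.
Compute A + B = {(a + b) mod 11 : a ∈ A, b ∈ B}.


Work in Z/11Z: reduce every sum a + b modulo 11.
Enumerate all 9 pairs:
a = 1: 1+0=1, 1+3=4, 1+4=5
a = 4: 4+0=4, 4+3=7, 4+4=8
a = 8: 8+0=8, 8+3=0, 8+4=1
Distinct residues collected: {0, 1, 4, 5, 7, 8}
|A + B| = 6 (out of 11 total residues).

A + B = {0, 1, 4, 5, 7, 8}


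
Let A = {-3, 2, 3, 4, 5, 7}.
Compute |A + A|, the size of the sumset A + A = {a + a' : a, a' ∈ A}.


A + A = {a + a' : a, a' ∈ A}; |A| = 6.
General bounds: 2|A| - 1 ≤ |A + A| ≤ |A|(|A|+1)/2, i.e. 11 ≤ |A + A| ≤ 21.
Lower bound 2|A|-1 is attained iff A is an arithmetic progression.
Enumerate sums a + a' for a ≤ a' (symmetric, so this suffices):
a = -3: -3+-3=-6, -3+2=-1, -3+3=0, -3+4=1, -3+5=2, -3+7=4
a = 2: 2+2=4, 2+3=5, 2+4=6, 2+5=7, 2+7=9
a = 3: 3+3=6, 3+4=7, 3+5=8, 3+7=10
a = 4: 4+4=8, 4+5=9, 4+7=11
a = 5: 5+5=10, 5+7=12
a = 7: 7+7=14
Distinct sums: {-6, -1, 0, 1, 2, 4, 5, 6, 7, 8, 9, 10, 11, 12, 14}
|A + A| = 15

|A + A| = 15


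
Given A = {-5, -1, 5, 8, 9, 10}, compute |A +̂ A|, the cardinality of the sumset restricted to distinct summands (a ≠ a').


Restricted sumset: A +̂ A = {a + a' : a ∈ A, a' ∈ A, a ≠ a'}.
Equivalently, take A + A and drop any sum 2a that is achievable ONLY as a + a for a ∈ A (i.e. sums representable only with equal summands).
Enumerate pairs (a, a') with a < a' (symmetric, so each unordered pair gives one sum; this covers all a ≠ a'):
  -5 + -1 = -6
  -5 + 5 = 0
  -5 + 8 = 3
  -5 + 9 = 4
  -5 + 10 = 5
  -1 + 5 = 4
  -1 + 8 = 7
  -1 + 9 = 8
  -1 + 10 = 9
  5 + 8 = 13
  5 + 9 = 14
  5 + 10 = 15
  8 + 9 = 17
  8 + 10 = 18
  9 + 10 = 19
Collected distinct sums: {-6, 0, 3, 4, 5, 7, 8, 9, 13, 14, 15, 17, 18, 19}
|A +̂ A| = 14
(Reference bound: |A +̂ A| ≥ 2|A| - 3 for |A| ≥ 2, with |A| = 6 giving ≥ 9.)

|A +̂ A| = 14


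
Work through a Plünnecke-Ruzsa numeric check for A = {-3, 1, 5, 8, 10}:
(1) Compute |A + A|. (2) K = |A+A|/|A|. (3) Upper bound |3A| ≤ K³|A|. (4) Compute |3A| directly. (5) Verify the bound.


|A| = 5.
Step 1: Compute A + A by enumerating all 25 pairs.
A + A = {-6, -2, 2, 5, 6, 7, 9, 10, 11, 13, 15, 16, 18, 20}, so |A + A| = 14.
Step 2: Doubling constant K = |A + A|/|A| = 14/5 = 14/5 ≈ 2.8000.
Step 3: Plünnecke-Ruzsa gives |3A| ≤ K³·|A| = (2.8000)³ · 5 ≈ 109.7600.
Step 4: Compute 3A = A + A + A directly by enumerating all triples (a,b,c) ∈ A³; |3A| = 27.
Step 5: Check 27 ≤ 109.7600? Yes ✓.

K = 14/5, Plünnecke-Ruzsa bound K³|A| ≈ 109.7600, |3A| = 27, inequality holds.


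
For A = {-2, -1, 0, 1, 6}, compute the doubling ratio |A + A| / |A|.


|A| = 5.
Compute A + A by enumerating all 25 pairs.
A + A = {-4, -3, -2, -1, 0, 1, 2, 4, 5, 6, 7, 12}, so |A + A| = 12.
K = |A + A| / |A| = 12/5 (already in lowest terms) ≈ 2.4000.
Reference: AP of size 5 gives K = 9/5 ≈ 1.8000; a fully generic set of size 5 gives K ≈ 3.0000.

|A| = 5, |A + A| = 12, K = 12/5.


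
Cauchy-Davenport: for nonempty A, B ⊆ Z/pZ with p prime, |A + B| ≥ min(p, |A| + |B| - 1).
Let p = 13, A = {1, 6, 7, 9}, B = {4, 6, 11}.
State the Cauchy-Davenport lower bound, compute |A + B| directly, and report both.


Cauchy-Davenport: |A + B| ≥ min(p, |A| + |B| - 1) for A, B nonempty in Z/pZ.
|A| = 4, |B| = 3, p = 13.
CD lower bound = min(13, 4 + 3 - 1) = min(13, 6) = 6.
Compute A + B mod 13 directly:
a = 1: 1+4=5, 1+6=7, 1+11=12
a = 6: 6+4=10, 6+6=12, 6+11=4
a = 7: 7+4=11, 7+6=0, 7+11=5
a = 9: 9+4=0, 9+6=2, 9+11=7
A + B = {0, 2, 4, 5, 7, 10, 11, 12}, so |A + B| = 8.
Verify: 8 ≥ 6? Yes ✓.

CD lower bound = 6, actual |A + B| = 8.


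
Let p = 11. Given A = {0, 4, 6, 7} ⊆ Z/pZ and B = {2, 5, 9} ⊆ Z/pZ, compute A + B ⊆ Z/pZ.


Work in Z/11Z: reduce every sum a + b modulo 11.
Enumerate all 12 pairs:
a = 0: 0+2=2, 0+5=5, 0+9=9
a = 4: 4+2=6, 4+5=9, 4+9=2
a = 6: 6+2=8, 6+5=0, 6+9=4
a = 7: 7+2=9, 7+5=1, 7+9=5
Distinct residues collected: {0, 1, 2, 4, 5, 6, 8, 9}
|A + B| = 8 (out of 11 total residues).

A + B = {0, 1, 2, 4, 5, 6, 8, 9}


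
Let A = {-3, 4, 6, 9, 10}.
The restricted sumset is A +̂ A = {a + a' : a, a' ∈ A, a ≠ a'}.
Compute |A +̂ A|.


Restricted sumset: A +̂ A = {a + a' : a ∈ A, a' ∈ A, a ≠ a'}.
Equivalently, take A + A and drop any sum 2a that is achievable ONLY as a + a for a ∈ A (i.e. sums representable only with equal summands).
Enumerate pairs (a, a') with a < a' (symmetric, so each unordered pair gives one sum; this covers all a ≠ a'):
  -3 + 4 = 1
  -3 + 6 = 3
  -3 + 9 = 6
  -3 + 10 = 7
  4 + 6 = 10
  4 + 9 = 13
  4 + 10 = 14
  6 + 9 = 15
  6 + 10 = 16
  9 + 10 = 19
Collected distinct sums: {1, 3, 6, 7, 10, 13, 14, 15, 16, 19}
|A +̂ A| = 10
(Reference bound: |A +̂ A| ≥ 2|A| - 3 for |A| ≥ 2, with |A| = 5 giving ≥ 7.)

|A +̂ A| = 10


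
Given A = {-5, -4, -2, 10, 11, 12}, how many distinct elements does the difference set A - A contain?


A - A = {a - a' : a, a' ∈ A}; |A| = 6.
Bounds: 2|A|-1 ≤ |A - A| ≤ |A|² - |A| + 1, i.e. 11 ≤ |A - A| ≤ 31.
Note: 0 ∈ A - A always (from a - a). The set is symmetric: if d ∈ A - A then -d ∈ A - A.
Enumerate nonzero differences d = a - a' with a > a' (then include -d):
Positive differences: {1, 2, 3, 12, 13, 14, 15, 16, 17}
Full difference set: {0} ∪ (positive diffs) ∪ (negative diffs).
|A - A| = 1 + 2·9 = 19 (matches direct enumeration: 19).

|A - A| = 19


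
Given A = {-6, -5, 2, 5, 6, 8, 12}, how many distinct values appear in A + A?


A + A = {a + a' : a, a' ∈ A}; |A| = 7.
General bounds: 2|A| - 1 ≤ |A + A| ≤ |A|(|A|+1)/2, i.e. 13 ≤ |A + A| ≤ 28.
Lower bound 2|A|-1 is attained iff A is an arithmetic progression.
Enumerate sums a + a' for a ≤ a' (symmetric, so this suffices):
a = -6: -6+-6=-12, -6+-5=-11, -6+2=-4, -6+5=-1, -6+6=0, -6+8=2, -6+12=6
a = -5: -5+-5=-10, -5+2=-3, -5+5=0, -5+6=1, -5+8=3, -5+12=7
a = 2: 2+2=4, 2+5=7, 2+6=8, 2+8=10, 2+12=14
a = 5: 5+5=10, 5+6=11, 5+8=13, 5+12=17
a = 6: 6+6=12, 6+8=14, 6+12=18
a = 8: 8+8=16, 8+12=20
a = 12: 12+12=24
Distinct sums: {-12, -11, -10, -4, -3, -1, 0, 1, 2, 3, 4, 6, 7, 8, 10, 11, 12, 13, 14, 16, 17, 18, 20, 24}
|A + A| = 24

|A + A| = 24
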